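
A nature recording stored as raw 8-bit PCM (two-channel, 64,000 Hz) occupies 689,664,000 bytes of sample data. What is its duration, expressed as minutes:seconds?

Byte rate = 64,000 × 1 × 2 = 128,000 bytes/s.
Duration = 689,664,000 / 128,000 = 5,388 s.
5,388 s = 89:48.

89:48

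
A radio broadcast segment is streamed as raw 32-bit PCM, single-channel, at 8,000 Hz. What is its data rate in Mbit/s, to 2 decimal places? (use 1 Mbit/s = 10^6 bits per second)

Bit rate = 8,000 × 32 × 1 = 256,000 bits/s.
= 0.26 Mbit/s.

0.26 Mbit/s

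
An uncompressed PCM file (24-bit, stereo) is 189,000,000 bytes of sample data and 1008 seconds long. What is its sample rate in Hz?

Bytes = sample_rate × seconds × bytes_per_sample × channels.
sample_rate = 189,000,000 / (1,008 × 3 × 2) = 189,000,000 / 6,048 = 31,250 Hz.

31,250 Hz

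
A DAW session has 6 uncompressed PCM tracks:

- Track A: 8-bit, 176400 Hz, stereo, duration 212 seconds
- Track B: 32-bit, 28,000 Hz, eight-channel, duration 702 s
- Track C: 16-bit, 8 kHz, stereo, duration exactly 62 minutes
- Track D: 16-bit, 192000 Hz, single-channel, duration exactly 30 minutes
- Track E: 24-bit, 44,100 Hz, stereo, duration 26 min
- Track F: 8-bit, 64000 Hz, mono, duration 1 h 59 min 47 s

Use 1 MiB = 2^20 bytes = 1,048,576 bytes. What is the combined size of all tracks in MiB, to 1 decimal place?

Track A: 176,400 × 212 × 1 × 2 = 74,793,600 bytes.
Track B: 28,000 × 702 × 4 × 8 = 628,992,000 bytes.
Track C: exactly 62 minutes = 3,720 s; 8,000 × 3,720 × 2 × 2 = 119,040,000 bytes.
Track D: exactly 30 minutes = 1,800 s; 192,000 × 1,800 × 2 × 1 = 691,200,000 bytes.
Track E: 26 min = 1,560 s; 44,100 × 1,560 × 3 × 2 = 412,776,000 bytes.
Track F: 1 h 59 min 47 s = 7,187 s; 64,000 × 7,187 × 1 × 1 = 459,968,000 bytes.
Total = 2,386,769,600 bytes = 2276.2 MiB.

2276.2 MiB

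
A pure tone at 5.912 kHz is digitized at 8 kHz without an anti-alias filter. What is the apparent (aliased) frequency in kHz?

2.088 kHz

Nyquist = 8,000/2 = 4,000 Hz; 5,912 Hz exceeds it.
Alias = |5,912 − 1×8,000| = |5,912 − 8,000| = 2,088 Hz = 2.088 kHz.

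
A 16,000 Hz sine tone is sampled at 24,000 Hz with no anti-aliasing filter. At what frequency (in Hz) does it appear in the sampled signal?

Nyquist = 24,000/2 = 12,000 Hz; 16,000 Hz exceeds it.
Alias = |16,000 − 1×24,000| = |16,000 − 24,000| = 8,000 Hz.

8,000 Hz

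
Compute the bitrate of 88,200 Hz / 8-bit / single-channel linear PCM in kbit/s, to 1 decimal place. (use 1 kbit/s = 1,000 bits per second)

Bit rate = 88,200 × 8 × 1 = 705,600 bits/s.
= 705.6 kbit/s.

705.6 kbit/s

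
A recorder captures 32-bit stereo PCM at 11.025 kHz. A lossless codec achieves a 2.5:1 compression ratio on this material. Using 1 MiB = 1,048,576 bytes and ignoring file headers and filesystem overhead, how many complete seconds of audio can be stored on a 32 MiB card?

951 seconds

Uncompressed byte rate = 11,025 × 4 × 2 = 88,200 bytes/s.
After 2.5:1 compression, effective rate ≈ 35280 bytes/s.
Capacity = 32 × 1,048,576 = 33,554,432 bytes.
33,554,432 / effective rate ≈ 951.09 s → 951 seconds.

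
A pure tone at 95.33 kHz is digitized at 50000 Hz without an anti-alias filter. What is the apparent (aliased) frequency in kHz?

4.67 kHz

Nyquist = 50,000/2 = 25,000 Hz; 95,330 Hz exceeds it.
Alias = |95,330 − 2×50,000| = |95,330 − 100,000| = 4,670 Hz = 4.67 kHz.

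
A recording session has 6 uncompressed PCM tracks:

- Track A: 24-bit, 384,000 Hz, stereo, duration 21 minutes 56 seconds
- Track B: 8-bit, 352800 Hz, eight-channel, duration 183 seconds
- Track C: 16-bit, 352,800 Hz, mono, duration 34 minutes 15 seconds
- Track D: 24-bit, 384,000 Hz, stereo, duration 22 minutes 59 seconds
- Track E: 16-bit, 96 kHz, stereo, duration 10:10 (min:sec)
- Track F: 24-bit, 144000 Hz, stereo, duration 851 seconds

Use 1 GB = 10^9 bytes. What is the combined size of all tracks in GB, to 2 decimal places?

Track A: 21 minutes 56 seconds = 1,316 s; 384,000 × 1,316 × 3 × 2 = 3,032,064,000 bytes.
Track B: 352,800 × 183 × 1 × 8 = 516,499,200 bytes.
Track C: 34 minutes 15 seconds = 2,055 s; 352,800 × 2,055 × 2 × 1 = 1,450,008,000 bytes.
Track D: 22 minutes 59 seconds = 1,379 s; 384,000 × 1,379 × 3 × 2 = 3,177,216,000 bytes.
Track E: 10:10 (min:sec) = 610 s; 96,000 × 610 × 2 × 2 = 234,240,000 bytes.
Track F: 144,000 × 851 × 3 × 2 = 735,264,000 bytes.
Total = 9,145,291,200 bytes = 9.15 GB.

9.15 GB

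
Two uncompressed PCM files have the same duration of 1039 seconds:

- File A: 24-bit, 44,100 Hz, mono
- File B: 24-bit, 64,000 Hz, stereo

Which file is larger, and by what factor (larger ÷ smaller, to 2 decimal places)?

File A: 44,100 × 3 × 1 = 132,300 bytes/s.
File B: 64,000 × 3 × 2 = 384,000 bytes/s.
File B is larger; ratio = 398,976,000 / 137,459,700 = 2.90.

File B, by a factor of 2.90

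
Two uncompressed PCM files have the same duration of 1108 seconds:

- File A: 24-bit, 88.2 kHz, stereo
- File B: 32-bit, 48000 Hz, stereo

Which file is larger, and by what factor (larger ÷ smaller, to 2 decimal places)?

File A: 88,200 × 3 × 2 = 529,200 bytes/s.
File B: 48,000 × 4 × 2 = 384,000 bytes/s.
File A is larger; ratio = 586,353,600 / 425,472,000 = 1.38.

File A, by a factor of 1.38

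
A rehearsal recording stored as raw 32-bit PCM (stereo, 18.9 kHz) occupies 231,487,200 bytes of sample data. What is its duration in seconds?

1,531 seconds

Byte rate = 18,900 × 4 × 2 = 151,200 bytes/s.
Duration = 231,487,200 / 151,200 = 1,531 s.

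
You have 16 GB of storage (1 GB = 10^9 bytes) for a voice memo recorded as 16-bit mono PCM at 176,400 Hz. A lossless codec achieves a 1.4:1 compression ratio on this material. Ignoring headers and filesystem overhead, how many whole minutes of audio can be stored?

1,058 minutes

Uncompressed byte rate = 176,400 × 2 × 1 = 352,800 bytes/s.
After 1.4:1 compression, effective rate ≈ 252000 bytes/s.
Capacity = 16 × 1,000,000,000 = 16,000,000,000 bytes.
16,000,000,000 / effective rate ≈ 63492.06 s → 1,058 minutes.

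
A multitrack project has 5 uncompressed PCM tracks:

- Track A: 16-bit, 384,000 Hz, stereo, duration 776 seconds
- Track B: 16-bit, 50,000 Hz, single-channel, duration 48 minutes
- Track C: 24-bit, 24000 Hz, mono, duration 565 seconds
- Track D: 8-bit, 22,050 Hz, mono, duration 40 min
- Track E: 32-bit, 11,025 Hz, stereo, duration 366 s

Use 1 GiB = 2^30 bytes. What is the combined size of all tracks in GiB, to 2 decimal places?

Track A: 384,000 × 776 × 2 × 2 = 1,191,936,000 bytes.
Track B: 48 minutes = 2,880 s; 50,000 × 2,880 × 2 × 1 = 288,000,000 bytes.
Track C: 24,000 × 565 × 3 × 1 = 40,680,000 bytes.
Track D: 40 min = 2,400 s; 22,050 × 2,400 × 1 × 1 = 52,920,000 bytes.
Track E: 11,025 × 366 × 4 × 2 = 32,281,200 bytes.
Total = 1,605,817,200 bytes = 1.50 GiB.

1.50 GiB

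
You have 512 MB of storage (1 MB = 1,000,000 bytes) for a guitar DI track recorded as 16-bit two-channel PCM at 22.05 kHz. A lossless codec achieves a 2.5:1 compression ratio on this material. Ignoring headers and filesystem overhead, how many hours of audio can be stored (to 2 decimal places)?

4.03 hours

Uncompressed byte rate = 22,050 × 2 × 2 = 88,200 bytes/s.
After 2.5:1 compression, effective rate ≈ 35280 bytes/s.
Capacity = 512 × 1,000,000 = 512,000,000 bytes.
512,000,000 / effective rate ≈ 14512.47 s → 4.03 hours.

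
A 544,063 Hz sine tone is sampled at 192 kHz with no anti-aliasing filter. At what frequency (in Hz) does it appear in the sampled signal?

Nyquist = 192,000/2 = 96,000 Hz; 544,063 Hz exceeds it.
Alias = |544,063 − 3×192,000| = |544,063 − 576,000| = 31,937 Hz.

31,937 Hz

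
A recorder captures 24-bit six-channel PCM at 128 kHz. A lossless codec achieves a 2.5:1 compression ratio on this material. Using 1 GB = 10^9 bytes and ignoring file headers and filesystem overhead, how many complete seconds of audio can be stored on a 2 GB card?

Uncompressed byte rate = 128,000 × 3 × 6 = 2,304,000 bytes/s.
After 2.5:1 compression, effective rate ≈ 921600 bytes/s.
Capacity = 2 × 1,000,000,000 = 2,000,000,000 bytes.
2,000,000,000 / effective rate ≈ 2170.14 s → 2,170 seconds.

2,170 seconds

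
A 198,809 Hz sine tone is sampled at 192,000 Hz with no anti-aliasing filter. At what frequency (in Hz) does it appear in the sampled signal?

6,809 Hz

Nyquist = 192,000/2 = 96,000 Hz; 198,809 Hz exceeds it.
Alias = |198,809 − 1×192,000| = |198,809 − 192,000| = 6,809 Hz.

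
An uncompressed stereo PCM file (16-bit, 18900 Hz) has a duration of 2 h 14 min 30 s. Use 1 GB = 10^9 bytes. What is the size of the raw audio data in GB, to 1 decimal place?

Duration = 2 h 14 min 30 s = 8,070 s.
Bytes = 18,900 samples/s × 8,070 s × 2 bytes/sample × 2 ch = 610,092,000 bytes.
610,092,000 / 1,000,000,000 = 0.6 GB.

0.6 GB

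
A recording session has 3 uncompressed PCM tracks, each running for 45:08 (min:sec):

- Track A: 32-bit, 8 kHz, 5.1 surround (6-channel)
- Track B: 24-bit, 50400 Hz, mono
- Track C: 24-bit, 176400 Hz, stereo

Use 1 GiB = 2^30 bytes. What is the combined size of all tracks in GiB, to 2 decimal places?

3.53 GiB

45:08 (min:sec) = 2,708 s.
Track A: 8,000 × 2,708 × 4 × 6 = 519,936,000 bytes.
Track B: 50,400 × 2,708 × 3 × 1 = 409,449,600 bytes.
Track C: 176,400 × 2,708 × 3 × 2 = 2,866,147,200 bytes.
Total = 3,795,532,800 bytes = 3.53 GiB.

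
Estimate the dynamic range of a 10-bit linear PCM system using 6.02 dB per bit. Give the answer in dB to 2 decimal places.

10 × 6.02 = 60.20 dB.

60.20 dB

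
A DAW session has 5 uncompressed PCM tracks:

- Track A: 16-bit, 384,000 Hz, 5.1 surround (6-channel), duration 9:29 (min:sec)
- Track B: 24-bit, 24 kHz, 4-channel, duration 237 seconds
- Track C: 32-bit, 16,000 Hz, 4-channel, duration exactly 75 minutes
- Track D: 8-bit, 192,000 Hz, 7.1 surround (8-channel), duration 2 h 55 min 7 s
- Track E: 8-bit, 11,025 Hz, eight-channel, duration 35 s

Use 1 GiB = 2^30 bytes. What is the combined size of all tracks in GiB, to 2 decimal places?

18.61 GiB

Track A: 9:29 (min:sec) = 569 s; 384,000 × 569 × 2 × 6 = 2,621,952,000 bytes.
Track B: 24,000 × 237 × 3 × 4 = 68,256,000 bytes.
Track C: exactly 75 minutes = 4,500 s; 16,000 × 4,500 × 4 × 4 = 1,152,000,000 bytes.
Track D: 2 h 55 min 7 s = 10,507 s; 192,000 × 10,507 × 1 × 8 = 16,138,752,000 bytes.
Track E: 11,025 × 35 × 1 × 8 = 3,087,000 bytes.
Total = 19,984,047,000 bytes = 18.61 GiB.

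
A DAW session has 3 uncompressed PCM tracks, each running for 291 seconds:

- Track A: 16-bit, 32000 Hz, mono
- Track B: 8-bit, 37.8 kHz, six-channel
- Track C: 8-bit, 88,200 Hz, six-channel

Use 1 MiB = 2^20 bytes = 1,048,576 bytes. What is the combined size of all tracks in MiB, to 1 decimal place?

227.6 MiB

Track A: 32,000 × 291 × 2 × 1 = 18,624,000 bytes.
Track B: 37,800 × 291 × 1 × 6 = 65,998,800 bytes.
Track C: 88,200 × 291 × 1 × 6 = 153,997,200 bytes.
Total = 238,620,000 bytes = 227.6 MiB.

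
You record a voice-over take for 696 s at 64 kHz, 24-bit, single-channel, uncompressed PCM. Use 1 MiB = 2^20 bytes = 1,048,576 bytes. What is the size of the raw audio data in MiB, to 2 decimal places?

127.44 MiB

Bytes = 64,000 samples/s × 696 s × 3 bytes/sample × 1 ch = 133,632,000 bytes.
133,632,000 / 1,048,576 = 127.44 MiB.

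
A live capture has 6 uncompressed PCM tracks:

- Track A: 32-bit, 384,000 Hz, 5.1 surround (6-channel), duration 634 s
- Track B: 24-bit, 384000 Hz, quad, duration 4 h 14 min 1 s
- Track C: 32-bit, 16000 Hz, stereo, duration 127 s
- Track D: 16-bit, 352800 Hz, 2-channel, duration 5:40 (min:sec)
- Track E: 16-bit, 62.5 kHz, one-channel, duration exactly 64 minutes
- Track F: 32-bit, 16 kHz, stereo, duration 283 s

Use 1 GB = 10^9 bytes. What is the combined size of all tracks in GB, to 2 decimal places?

77.09 GB

Track A: 384,000 × 634 × 4 × 6 = 5,842,944,000 bytes.
Track B: 4 h 14 min 1 s = 15,241 s; 384,000 × 15,241 × 3 × 4 = 70,230,528,000 bytes.
Track C: 16,000 × 127 × 4 × 2 = 16,256,000 bytes.
Track D: 5:40 (min:sec) = 340 s; 352,800 × 340 × 2 × 2 = 479,808,000 bytes.
Track E: exactly 64 minutes = 3,840 s; 62,500 × 3,840 × 2 × 1 = 480,000,000 bytes.
Track F: 16,000 × 283 × 4 × 2 = 36,224,000 bytes.
Total = 77,085,760,000 bytes = 77.09 GB.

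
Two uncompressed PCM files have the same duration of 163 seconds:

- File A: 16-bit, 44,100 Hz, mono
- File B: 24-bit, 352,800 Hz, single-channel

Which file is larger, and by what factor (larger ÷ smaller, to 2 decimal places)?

File A: 44,100 × 2 × 1 = 88,200 bytes/s.
File B: 352,800 × 3 × 1 = 1,058,400 bytes/s.
File B is larger; ratio = 172,519,200 / 14,376,600 = 12.00.

File B, by a factor of 12.00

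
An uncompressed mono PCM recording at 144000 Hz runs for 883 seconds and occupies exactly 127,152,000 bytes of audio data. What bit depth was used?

Bytes per sample = 127,152,000 / (144,000 × 883 × 1) = 127,152,000 / 127,152,000 = 1.
Bit depth = 1 × 8 = 8 bits.

8 bits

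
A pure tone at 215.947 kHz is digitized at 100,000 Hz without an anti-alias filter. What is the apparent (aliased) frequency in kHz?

15.947 kHz

Nyquist = 100,000/2 = 50,000 Hz; 215,947 Hz exceeds it.
Alias = |215,947 − 2×100,000| = |215,947 − 200,000| = 15,947 Hz = 15.947 kHz.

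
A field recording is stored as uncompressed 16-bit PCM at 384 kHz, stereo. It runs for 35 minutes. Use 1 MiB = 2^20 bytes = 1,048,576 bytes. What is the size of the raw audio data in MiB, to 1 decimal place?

Duration = 35 minutes = 2,100 s.
Bytes = 384,000 samples/s × 2,100 s × 2 bytes/sample × 2 ch = 3,225,600,000 bytes.
3,225,600,000 / 1,048,576 = 3076.2 MiB.

3076.2 MiB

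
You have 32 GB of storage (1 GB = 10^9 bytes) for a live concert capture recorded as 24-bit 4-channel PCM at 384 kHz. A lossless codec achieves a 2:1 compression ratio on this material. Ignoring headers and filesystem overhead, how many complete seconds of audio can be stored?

Uncompressed byte rate = 384,000 × 3 × 4 = 4,608,000 bytes/s.
After 2:1 compression, effective rate ≈ 2304000 bytes/s.
Capacity = 32 × 1,000,000,000 = 32,000,000,000 bytes.
32,000,000,000 / effective rate ≈ 13888.89 s → 13,888 seconds.

13,888 seconds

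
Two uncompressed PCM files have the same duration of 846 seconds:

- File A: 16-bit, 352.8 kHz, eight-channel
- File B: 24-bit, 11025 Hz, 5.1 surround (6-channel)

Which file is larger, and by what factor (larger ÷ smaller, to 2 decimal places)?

File A: 352,800 × 2 × 8 = 5,644,800 bytes/s.
File B: 11,025 × 3 × 6 = 198,450 bytes/s.
File A is larger; ratio = 4,775,500,800 / 167,888,700 = 28.44.

File A, by a factor of 28.44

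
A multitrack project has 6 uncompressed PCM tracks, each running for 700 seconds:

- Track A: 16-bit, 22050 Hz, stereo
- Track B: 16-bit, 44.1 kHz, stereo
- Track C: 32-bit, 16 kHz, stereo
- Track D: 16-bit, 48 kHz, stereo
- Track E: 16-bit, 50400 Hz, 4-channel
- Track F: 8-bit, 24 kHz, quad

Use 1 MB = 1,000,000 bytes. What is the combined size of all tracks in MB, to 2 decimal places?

758.66 MB

Track A: 22,050 × 700 × 2 × 2 = 61,740,000 bytes.
Track B: 44,100 × 700 × 2 × 2 = 123,480,000 bytes.
Track C: 16,000 × 700 × 4 × 2 = 89,600,000 bytes.
Track D: 48,000 × 700 × 2 × 2 = 134,400,000 bytes.
Track E: 50,400 × 700 × 2 × 4 = 282,240,000 bytes.
Track F: 24,000 × 700 × 1 × 4 = 67,200,000 bytes.
Total = 758,660,000 bytes = 758.66 MB.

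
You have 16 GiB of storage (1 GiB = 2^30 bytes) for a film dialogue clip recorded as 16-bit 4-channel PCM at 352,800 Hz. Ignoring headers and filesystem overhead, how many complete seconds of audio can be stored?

Uncompressed byte rate = 352,800 × 2 × 4 = 2,822,400 bytes/s.
Capacity = 16 × 1,073,741,824 = 17,179,869,184 bytes.
17,179,869,184 / 2,822,400 ≈ 6086.97 s → 6,086 seconds.

6,086 seconds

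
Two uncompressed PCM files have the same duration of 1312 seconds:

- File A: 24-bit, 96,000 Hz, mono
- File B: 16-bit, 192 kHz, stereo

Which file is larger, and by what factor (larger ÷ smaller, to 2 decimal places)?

File A: 96,000 × 3 × 1 = 288,000 bytes/s.
File B: 192,000 × 2 × 2 = 768,000 bytes/s.
File B is larger; ratio = 1,007,616,000 / 377,856,000 = 2.67.

File B, by a factor of 2.67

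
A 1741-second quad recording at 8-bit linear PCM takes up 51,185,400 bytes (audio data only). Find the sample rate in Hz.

Bytes = sample_rate × seconds × bytes_per_sample × channels.
sample_rate = 51,185,400 / (1,741 × 1 × 4) = 51,185,400 / 6,964 = 7,350 Hz.

7,350 Hz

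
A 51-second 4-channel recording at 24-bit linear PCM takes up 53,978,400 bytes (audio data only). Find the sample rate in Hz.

Bytes = sample_rate × seconds × bytes_per_sample × channels.
sample_rate = 53,978,400 / (51 × 3 × 4) = 53,978,400 / 612 = 88,200 Hz.

88,200 Hz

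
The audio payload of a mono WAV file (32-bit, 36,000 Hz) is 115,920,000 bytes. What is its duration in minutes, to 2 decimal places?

13.42 minutes

Byte rate = 36,000 × 4 × 1 = 144,000 bytes/s.
Duration = 115,920,000 / 144,000 = 805 s.
805 s / 60 = 13.42 minutes.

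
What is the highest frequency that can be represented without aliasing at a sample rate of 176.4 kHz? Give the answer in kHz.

88.2 kHz

Nyquist frequency = sample rate / 2 = 176,400 / 2 = 88.2 kHz.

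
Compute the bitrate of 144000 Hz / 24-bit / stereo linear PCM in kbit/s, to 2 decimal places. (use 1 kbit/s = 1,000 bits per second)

Bit rate = 144,000 × 24 × 2 = 6,912,000 bits/s.
= 6912.00 kbit/s.

6912.00 kbit/s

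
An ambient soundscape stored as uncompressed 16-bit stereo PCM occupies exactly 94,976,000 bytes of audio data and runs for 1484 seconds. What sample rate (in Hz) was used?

16,000 Hz

Bytes = sample_rate × seconds × bytes_per_sample × channels.
sample_rate = 94,976,000 / (1,484 × 2 × 2) = 94,976,000 / 5,936 = 16,000 Hz.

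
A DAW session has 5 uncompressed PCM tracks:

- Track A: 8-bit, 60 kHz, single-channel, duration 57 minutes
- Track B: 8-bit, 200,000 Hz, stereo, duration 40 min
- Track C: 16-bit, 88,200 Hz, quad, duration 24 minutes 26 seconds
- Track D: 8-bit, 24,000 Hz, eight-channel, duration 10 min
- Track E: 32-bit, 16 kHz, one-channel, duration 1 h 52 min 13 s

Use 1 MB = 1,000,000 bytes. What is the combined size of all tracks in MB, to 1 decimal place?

2745.7 MB

Track A: 57 minutes = 3,420 s; 60,000 × 3,420 × 1 × 1 = 205,200,000 bytes.
Track B: 40 min = 2,400 s; 200,000 × 2,400 × 1 × 2 = 960,000,000 bytes.
Track C: 24 minutes 26 seconds = 1,466 s; 88,200 × 1,466 × 2 × 4 = 1,034,409,600 bytes.
Track D: 10 min = 600 s; 24,000 × 600 × 1 × 8 = 115,200,000 bytes.
Track E: 1 h 52 min 13 s = 6,733 s; 16,000 × 6,733 × 4 × 1 = 430,912,000 bytes.
Total = 2,745,721,600 bytes = 2745.7 MB.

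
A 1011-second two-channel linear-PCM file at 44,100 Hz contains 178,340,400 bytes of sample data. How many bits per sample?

Bytes per sample = 178,340,400 / (44,100 × 1,011 × 2) = 178,340,400 / 89,170,200 = 2.
Bit depth = 2 × 8 = 16 bits.

16 bits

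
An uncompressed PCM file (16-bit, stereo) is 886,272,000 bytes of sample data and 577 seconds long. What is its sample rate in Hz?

Bytes = sample_rate × seconds × bytes_per_sample × channels.
sample_rate = 886,272,000 / (577 × 2 × 2) = 886,272,000 / 2,308 = 384,000 Hz.

384,000 Hz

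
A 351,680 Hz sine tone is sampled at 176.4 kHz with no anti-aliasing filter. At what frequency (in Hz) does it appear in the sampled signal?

1,120 Hz

Nyquist = 176,400/2 = 88,200 Hz; 351,680 Hz exceeds it.
Alias = |351,680 − 2×176,400| = |351,680 − 352,800| = 1,120 Hz.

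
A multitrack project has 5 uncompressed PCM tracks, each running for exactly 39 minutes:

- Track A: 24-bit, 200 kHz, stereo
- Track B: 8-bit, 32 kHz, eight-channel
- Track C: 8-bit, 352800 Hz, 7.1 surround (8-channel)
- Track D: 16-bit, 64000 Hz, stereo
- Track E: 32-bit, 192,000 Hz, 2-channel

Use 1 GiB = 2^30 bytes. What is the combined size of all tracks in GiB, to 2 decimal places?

exactly 39 minutes = 2,340 s.
Track A: 200,000 × 2,340 × 3 × 2 = 2,808,000,000 bytes.
Track B: 32,000 × 2,340 × 1 × 8 = 599,040,000 bytes.
Track C: 352,800 × 2,340 × 1 × 8 = 6,604,416,000 bytes.
Track D: 64,000 × 2,340 × 2 × 2 = 599,040,000 bytes.
Track E: 192,000 × 2,340 × 4 × 2 = 3,594,240,000 bytes.
Total = 14,204,736,000 bytes = 13.23 GiB.

13.23 GiB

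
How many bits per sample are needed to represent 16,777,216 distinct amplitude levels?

24 bits

log2(16,777,216) = 24.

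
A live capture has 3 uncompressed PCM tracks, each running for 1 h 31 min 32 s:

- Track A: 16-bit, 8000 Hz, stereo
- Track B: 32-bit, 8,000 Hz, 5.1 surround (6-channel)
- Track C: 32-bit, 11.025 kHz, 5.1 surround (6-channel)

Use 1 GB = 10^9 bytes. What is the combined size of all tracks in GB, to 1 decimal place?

2.7 GB

1 h 31 min 32 s = 5,492 s.
Track A: 8,000 × 5,492 × 2 × 2 = 175,744,000 bytes.
Track B: 8,000 × 5,492 × 4 × 6 = 1,054,464,000 bytes.
Track C: 11,025 × 5,492 × 4 × 6 = 1,453,183,200 bytes.
Total = 2,683,391,200 bytes = 2.7 GB.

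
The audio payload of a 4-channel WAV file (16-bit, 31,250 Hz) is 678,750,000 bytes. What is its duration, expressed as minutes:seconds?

Byte rate = 31,250 × 2 × 4 = 250,000 bytes/s.
Duration = 678,750,000 / 250,000 = 2,715 s.
2,715 s = 45:15.

45:15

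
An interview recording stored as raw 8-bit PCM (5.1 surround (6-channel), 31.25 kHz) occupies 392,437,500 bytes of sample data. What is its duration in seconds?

Byte rate = 31,250 × 1 × 6 = 187,500 bytes/s.
Duration = 392,437,500 / 187,500 = 2,093 s.

2,093 seconds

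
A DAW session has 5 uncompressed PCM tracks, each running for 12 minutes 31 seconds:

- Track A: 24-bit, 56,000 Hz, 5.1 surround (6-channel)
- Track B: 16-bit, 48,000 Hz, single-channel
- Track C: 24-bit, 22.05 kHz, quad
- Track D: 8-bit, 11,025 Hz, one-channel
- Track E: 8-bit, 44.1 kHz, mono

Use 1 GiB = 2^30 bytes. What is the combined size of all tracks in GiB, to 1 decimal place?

12 minutes 31 seconds = 751 s.
Track A: 56,000 × 751 × 3 × 6 = 757,008,000 bytes.
Track B: 48,000 × 751 × 2 × 1 = 72,096,000 bytes.
Track C: 22,050 × 751 × 3 × 4 = 198,714,600 bytes.
Track D: 11,025 × 751 × 1 × 1 = 8,279,775 bytes.
Track E: 44,100 × 751 × 1 × 1 = 33,119,100 bytes.
Total = 1,069,217,475 bytes = 1.0 GiB.

1.0 GiB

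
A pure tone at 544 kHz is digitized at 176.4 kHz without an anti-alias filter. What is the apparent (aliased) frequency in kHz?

14.8 kHz

Nyquist = 176,400/2 = 88,200 Hz; 544,000 Hz exceeds it.
Alias = |544,000 − 3×176,400| = |544,000 − 529,200| = 14,800 Hz = 14.8 kHz.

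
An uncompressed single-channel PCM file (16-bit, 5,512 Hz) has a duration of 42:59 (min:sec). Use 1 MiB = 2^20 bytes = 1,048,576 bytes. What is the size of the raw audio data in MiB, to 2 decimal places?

Duration = 42:59 (min:sec) = 2,579 s.
Bytes = 5,512 samples/s × 2,579 s × 2 bytes/sample × 1 ch = 28,430,896 bytes.
28,430,896 / 1,048,576 = 27.11 MiB.

27.11 MiB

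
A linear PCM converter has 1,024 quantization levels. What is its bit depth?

log2(1,024) = 10.

10 bits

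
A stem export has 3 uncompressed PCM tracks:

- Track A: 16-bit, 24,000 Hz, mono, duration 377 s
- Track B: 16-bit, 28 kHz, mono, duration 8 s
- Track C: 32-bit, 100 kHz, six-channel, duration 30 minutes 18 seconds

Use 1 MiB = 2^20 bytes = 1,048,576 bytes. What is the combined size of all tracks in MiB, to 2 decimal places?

4178.76 MiB

Track A: 24,000 × 377 × 2 × 1 = 18,096,000 bytes.
Track B: 28,000 × 8 × 2 × 1 = 448,000 bytes.
Track C: 30 minutes 18 seconds = 1,818 s; 100,000 × 1,818 × 4 × 6 = 4,363,200,000 bytes.
Total = 4,381,744,000 bytes = 4178.76 MiB.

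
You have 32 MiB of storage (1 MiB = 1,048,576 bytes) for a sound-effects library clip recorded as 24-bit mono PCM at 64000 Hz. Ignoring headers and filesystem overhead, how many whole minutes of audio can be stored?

2 minutes

Uncompressed byte rate = 64,000 × 3 × 1 = 192,000 bytes/s.
Capacity = 32 × 1,048,576 = 33,554,432 bytes.
33,554,432 / 192,000 ≈ 174.76 s → 2 minutes.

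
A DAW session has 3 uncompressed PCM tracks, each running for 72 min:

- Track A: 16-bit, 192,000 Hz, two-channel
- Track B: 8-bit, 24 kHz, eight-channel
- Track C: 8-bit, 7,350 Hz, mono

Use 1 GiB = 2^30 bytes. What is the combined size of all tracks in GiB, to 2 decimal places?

72 min = 4,320 s.
Track A: 192,000 × 4,320 × 2 × 2 = 3,317,760,000 bytes.
Track B: 24,000 × 4,320 × 1 × 8 = 829,440,000 bytes.
Track C: 7,350 × 4,320 × 1 × 1 = 31,752,000 bytes.
Total = 4,178,952,000 bytes = 3.89 GiB.

3.89 GiB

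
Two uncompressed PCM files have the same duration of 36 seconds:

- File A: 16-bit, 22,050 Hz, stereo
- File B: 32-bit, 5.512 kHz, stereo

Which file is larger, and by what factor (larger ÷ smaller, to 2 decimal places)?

File A: 22,050 × 2 × 2 = 88,200 bytes/s.
File B: 5,512 × 4 × 2 = 44,096 bytes/s.
File A is larger; ratio = 3,175,200 / 1,587,456 = 2.00.

File A, by a factor of 2.00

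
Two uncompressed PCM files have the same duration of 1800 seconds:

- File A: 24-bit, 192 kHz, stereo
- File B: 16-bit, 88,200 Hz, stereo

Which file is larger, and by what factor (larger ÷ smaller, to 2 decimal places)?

File A: 192,000 × 3 × 2 = 1,152,000 bytes/s.
File B: 88,200 × 2 × 2 = 352,800 bytes/s.
File A is larger; ratio = 2,073,600,000 / 635,040,000 = 3.27.

File A, by a factor of 3.27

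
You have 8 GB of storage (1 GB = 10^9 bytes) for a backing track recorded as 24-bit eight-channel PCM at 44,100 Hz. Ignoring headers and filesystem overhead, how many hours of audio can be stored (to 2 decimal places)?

Uncompressed byte rate = 44,100 × 3 × 8 = 1,058,400 bytes/s.
Capacity = 8 × 1,000,000,000 = 8,000,000,000 bytes.
8,000,000,000 / 1,058,400 ≈ 7558.58 s → 2.10 hours.

2.10 hours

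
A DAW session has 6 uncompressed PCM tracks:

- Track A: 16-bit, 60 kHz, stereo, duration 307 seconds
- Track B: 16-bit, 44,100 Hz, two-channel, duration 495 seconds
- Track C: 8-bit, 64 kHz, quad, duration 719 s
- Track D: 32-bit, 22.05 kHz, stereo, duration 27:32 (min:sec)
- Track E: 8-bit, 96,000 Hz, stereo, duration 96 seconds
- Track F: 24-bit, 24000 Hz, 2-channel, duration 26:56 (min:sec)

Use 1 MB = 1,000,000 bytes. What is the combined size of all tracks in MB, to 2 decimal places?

Track A: 60,000 × 307 × 2 × 2 = 73,680,000 bytes.
Track B: 44,100 × 495 × 2 × 2 = 87,318,000 bytes.
Track C: 64,000 × 719 × 1 × 4 = 184,064,000 bytes.
Track D: 27:32 (min:sec) = 1,652 s; 22,050 × 1,652 × 4 × 2 = 291,412,800 bytes.
Track E: 96,000 × 96 × 1 × 2 = 18,432,000 bytes.
Track F: 26:56 (min:sec) = 1,616 s; 24,000 × 1,616 × 3 × 2 = 232,704,000 bytes.
Total = 887,610,800 bytes = 887.61 MB.

887.61 MB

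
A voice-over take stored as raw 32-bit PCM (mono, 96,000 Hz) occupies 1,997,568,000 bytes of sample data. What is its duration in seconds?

5,202 seconds

Byte rate = 96,000 × 4 × 1 = 384,000 bytes/s.
Duration = 1,997,568,000 / 384,000 = 5,202 s.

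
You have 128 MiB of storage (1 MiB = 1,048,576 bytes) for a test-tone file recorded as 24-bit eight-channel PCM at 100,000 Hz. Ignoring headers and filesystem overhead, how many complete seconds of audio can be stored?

55 seconds

Uncompressed byte rate = 100,000 × 3 × 8 = 2,400,000 bytes/s.
Capacity = 128 × 1,048,576 = 134,217,728 bytes.
134,217,728 / 2,400,000 ≈ 55.92 s → 55 seconds.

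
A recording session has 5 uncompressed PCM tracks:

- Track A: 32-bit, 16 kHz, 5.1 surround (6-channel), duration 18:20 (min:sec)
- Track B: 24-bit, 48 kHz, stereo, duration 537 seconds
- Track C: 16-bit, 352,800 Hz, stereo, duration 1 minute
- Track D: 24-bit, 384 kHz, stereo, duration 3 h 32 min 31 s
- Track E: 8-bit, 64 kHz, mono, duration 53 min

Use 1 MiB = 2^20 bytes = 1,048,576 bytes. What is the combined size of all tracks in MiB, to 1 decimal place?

28842.5 MiB

Track A: 18:20 (min:sec) = 1,100 s; 16,000 × 1,100 × 4 × 6 = 422,400,000 bytes.
Track B: 48,000 × 537 × 3 × 2 = 154,656,000 bytes.
Track C: 1 minute = 60 s; 352,800 × 60 × 2 × 2 = 84,672,000 bytes.
Track D: 3 h 32 min 31 s = 12,751 s; 384,000 × 12,751 × 3 × 2 = 29,378,304,000 bytes.
Track E: 53 min = 3,180 s; 64,000 × 3,180 × 1 × 1 = 203,520,000 bytes.
Total = 30,243,552,000 bytes = 28842.5 MiB.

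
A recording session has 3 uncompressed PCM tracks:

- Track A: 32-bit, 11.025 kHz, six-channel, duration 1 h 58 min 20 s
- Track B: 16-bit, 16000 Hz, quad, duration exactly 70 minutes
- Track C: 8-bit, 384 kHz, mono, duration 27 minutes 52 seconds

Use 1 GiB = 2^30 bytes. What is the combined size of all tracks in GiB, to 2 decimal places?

2.85 GiB

Track A: 1 h 58 min 20 s = 7,100 s; 11,025 × 7,100 × 4 × 6 = 1,878,660,000 bytes.
Track B: exactly 70 minutes = 4,200 s; 16,000 × 4,200 × 2 × 4 = 537,600,000 bytes.
Track C: 27 minutes 52 seconds = 1,672 s; 384,000 × 1,672 × 1 × 1 = 642,048,000 bytes.
Total = 3,058,308,000 bytes = 2.85 GiB.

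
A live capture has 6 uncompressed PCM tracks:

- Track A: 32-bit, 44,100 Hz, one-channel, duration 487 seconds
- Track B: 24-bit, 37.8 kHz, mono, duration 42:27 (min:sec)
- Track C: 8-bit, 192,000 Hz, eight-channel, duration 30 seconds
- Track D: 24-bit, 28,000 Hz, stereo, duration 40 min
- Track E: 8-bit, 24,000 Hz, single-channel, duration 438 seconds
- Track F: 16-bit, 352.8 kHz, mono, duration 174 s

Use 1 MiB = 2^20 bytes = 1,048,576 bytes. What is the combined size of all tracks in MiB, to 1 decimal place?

Track A: 44,100 × 487 × 4 × 1 = 85,906,800 bytes.
Track B: 42:27 (min:sec) = 2,547 s; 37,800 × 2,547 × 3 × 1 = 288,829,800 bytes.
Track C: 192,000 × 30 × 1 × 8 = 46,080,000 bytes.
Track D: 40 min = 2,400 s; 28,000 × 2,400 × 3 × 2 = 403,200,000 bytes.
Track E: 24,000 × 438 × 1 × 1 = 10,512,000 bytes.
Track F: 352,800 × 174 × 2 × 1 = 122,774,400 bytes.
Total = 957,303,000 bytes = 913.0 MiB.

913.0 MiB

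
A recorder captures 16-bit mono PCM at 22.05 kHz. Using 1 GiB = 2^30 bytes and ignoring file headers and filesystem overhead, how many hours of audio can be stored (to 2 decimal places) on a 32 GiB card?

216.43 hours

Uncompressed byte rate = 22,050 × 2 × 1 = 44,100 bytes/s.
Capacity = 32 × 1,073,741,824 = 34,359,738,368 bytes.
34,359,738,368 / 44,100 ≈ 779132.39 s → 216.43 hours.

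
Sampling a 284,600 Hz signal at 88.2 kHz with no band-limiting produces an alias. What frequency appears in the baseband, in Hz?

20,000 Hz

Nyquist = 88,200/2 = 44,100 Hz; 284,600 Hz exceeds it.
Alias = |284,600 − 3×88,200| = |284,600 − 264,600| = 20,000 Hz.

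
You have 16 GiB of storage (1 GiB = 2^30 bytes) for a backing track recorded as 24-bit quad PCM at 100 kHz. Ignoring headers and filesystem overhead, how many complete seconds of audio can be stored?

Uncompressed byte rate = 100,000 × 3 × 4 = 1,200,000 bytes/s.
Capacity = 16 × 1,073,741,824 = 17,179,869,184 bytes.
17,179,869,184 / 1,200,000 ≈ 14316.56 s → 14,316 seconds.

14,316 seconds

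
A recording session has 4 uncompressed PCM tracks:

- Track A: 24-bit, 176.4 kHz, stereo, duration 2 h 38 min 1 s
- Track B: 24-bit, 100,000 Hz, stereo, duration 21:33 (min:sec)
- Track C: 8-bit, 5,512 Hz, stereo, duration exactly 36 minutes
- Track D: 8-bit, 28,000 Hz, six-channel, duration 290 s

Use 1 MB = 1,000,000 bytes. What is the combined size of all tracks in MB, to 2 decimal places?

Track A: 2 h 38 min 1 s = 9,481 s; 176,400 × 9,481 × 3 × 2 = 10,034,690,400 bytes.
Track B: 21:33 (min:sec) = 1,293 s; 100,000 × 1,293 × 3 × 2 = 775,800,000 bytes.
Track C: exactly 36 minutes = 2,160 s; 5,512 × 2,160 × 1 × 2 = 23,811,840 bytes.
Track D: 28,000 × 290 × 1 × 6 = 48,720,000 bytes.
Total = 10,883,022,240 bytes = 10883.02 MB.

10883.02 MB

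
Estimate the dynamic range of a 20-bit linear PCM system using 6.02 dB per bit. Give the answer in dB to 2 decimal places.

120.40 dB

20 × 6.02 = 120.40 dB.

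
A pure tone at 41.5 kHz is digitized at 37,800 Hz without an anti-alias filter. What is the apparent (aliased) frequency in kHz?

3.7 kHz

Nyquist = 37,800/2 = 18,900 Hz; 41,500 Hz exceeds it.
Alias = |41,500 − 1×37,800| = |41,500 − 37,800| = 3,700 Hz = 3.7 kHz.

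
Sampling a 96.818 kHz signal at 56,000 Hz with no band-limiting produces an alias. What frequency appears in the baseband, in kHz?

Nyquist = 56,000/2 = 28,000 Hz; 96,818 Hz exceeds it.
Alias = |96,818 − 2×56,000| = |96,818 − 112,000| = 15,182 Hz = 15.182 kHz.

15.182 kHz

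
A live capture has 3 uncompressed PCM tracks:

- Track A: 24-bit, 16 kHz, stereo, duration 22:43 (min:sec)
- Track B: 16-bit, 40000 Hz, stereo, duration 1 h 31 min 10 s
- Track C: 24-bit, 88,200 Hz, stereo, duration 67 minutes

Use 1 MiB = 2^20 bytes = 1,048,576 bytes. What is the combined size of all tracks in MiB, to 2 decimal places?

Track A: 22:43 (min:sec) = 1,363 s; 16,000 × 1,363 × 3 × 2 = 130,848,000 bytes.
Track B: 1 h 31 min 10 s = 5,470 s; 40,000 × 5,470 × 2 × 2 = 875,200,000 bytes.
Track C: 67 minutes = 4,020 s; 88,200 × 4,020 × 3 × 2 = 2,127,384,000 bytes.
Total = 3,133,432,000 bytes = 2988.27 MiB.

2988.27 MiB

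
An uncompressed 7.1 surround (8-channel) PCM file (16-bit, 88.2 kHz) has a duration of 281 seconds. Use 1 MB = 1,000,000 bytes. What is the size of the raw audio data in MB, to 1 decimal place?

Bytes = 88,200 samples/s × 281 s × 2 bytes/sample × 8 ch = 396,547,200 bytes.
396,547,200 / 1,000,000 = 396.5 MB.

396.5 MB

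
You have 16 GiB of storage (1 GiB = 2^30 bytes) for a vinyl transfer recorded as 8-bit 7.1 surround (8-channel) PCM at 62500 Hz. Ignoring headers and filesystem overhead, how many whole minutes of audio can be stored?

572 minutes

Uncompressed byte rate = 62,500 × 1 × 8 = 500,000 bytes/s.
Capacity = 16 × 1,073,741,824 = 17,179,869,184 bytes.
17,179,869,184 / 500,000 ≈ 34359.74 s → 572 minutes.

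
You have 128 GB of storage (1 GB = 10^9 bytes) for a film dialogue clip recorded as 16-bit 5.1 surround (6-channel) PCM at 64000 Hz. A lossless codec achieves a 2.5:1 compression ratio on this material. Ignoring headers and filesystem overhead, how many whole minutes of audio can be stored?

Uncompressed byte rate = 64,000 × 2 × 6 = 768,000 bytes/s.
After 2.5:1 compression, effective rate ≈ 307200 bytes/s.
Capacity = 128 × 1,000,000,000 = 128,000,000,000 bytes.
128,000,000,000 / effective rate ≈ 416666.67 s → 6,944 minutes.

6,944 minutes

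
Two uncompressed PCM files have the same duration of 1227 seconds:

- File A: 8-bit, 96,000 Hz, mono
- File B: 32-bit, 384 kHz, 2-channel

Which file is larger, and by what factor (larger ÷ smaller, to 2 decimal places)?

File B, by a factor of 32.00

File A: 96,000 × 1 × 1 = 96,000 bytes/s.
File B: 384,000 × 4 × 2 = 3,072,000 bytes/s.
File B is larger; ratio = 3,769,344,000 / 117,792,000 = 32.00.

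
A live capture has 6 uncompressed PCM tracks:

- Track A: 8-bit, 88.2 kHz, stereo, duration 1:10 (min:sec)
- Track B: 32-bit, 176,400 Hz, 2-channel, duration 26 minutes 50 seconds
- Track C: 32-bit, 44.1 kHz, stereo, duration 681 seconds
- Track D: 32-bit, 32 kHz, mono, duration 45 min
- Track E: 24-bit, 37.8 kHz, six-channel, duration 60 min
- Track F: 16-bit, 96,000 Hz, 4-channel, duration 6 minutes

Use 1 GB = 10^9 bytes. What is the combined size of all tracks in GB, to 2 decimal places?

5.60 GB

Track A: 1:10 (min:sec) = 70 s; 88,200 × 70 × 1 × 2 = 12,348,000 bytes.
Track B: 26 minutes 50 seconds = 1,610 s; 176,400 × 1,610 × 4 × 2 = 2,272,032,000 bytes.
Track C: 44,100 × 681 × 4 × 2 = 240,256,800 bytes.
Track D: 45 min = 2,700 s; 32,000 × 2,700 × 4 × 1 = 345,600,000 bytes.
Track E: 60 min = 3,600 s; 37,800 × 3,600 × 3 × 6 = 2,449,440,000 bytes.
Track F: 6 minutes = 360 s; 96,000 × 360 × 2 × 4 = 276,480,000 bytes.
Total = 5,596,156,800 bytes = 5.60 GB.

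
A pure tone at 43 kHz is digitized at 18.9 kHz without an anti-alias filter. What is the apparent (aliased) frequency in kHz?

5.2 kHz

Nyquist = 18,900/2 = 9,450 Hz; 43,000 Hz exceeds it.
Alias = |43,000 − 2×18,900| = |43,000 − 37,800| = 5,200 Hz = 5.2 kHz.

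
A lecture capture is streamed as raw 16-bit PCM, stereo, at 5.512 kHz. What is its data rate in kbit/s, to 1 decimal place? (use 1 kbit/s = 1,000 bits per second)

176.4 kbit/s

Bit rate = 5,512 × 16 × 2 = 176,384 bits/s.
= 176.4 kbit/s.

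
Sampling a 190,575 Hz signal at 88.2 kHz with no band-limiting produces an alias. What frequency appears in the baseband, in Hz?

Nyquist = 88,200/2 = 44,100 Hz; 190,575 Hz exceeds it.
Alias = |190,575 − 2×88,200| = |190,575 − 176,400| = 14,175 Hz.

14,175 Hz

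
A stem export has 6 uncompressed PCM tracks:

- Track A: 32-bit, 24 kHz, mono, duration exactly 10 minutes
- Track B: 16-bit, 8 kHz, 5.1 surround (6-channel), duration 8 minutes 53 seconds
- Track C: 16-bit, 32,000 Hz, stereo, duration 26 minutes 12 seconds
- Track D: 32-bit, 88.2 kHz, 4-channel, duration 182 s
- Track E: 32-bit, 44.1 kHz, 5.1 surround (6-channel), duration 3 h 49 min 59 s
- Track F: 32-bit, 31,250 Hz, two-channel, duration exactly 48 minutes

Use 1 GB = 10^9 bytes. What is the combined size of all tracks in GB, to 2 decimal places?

Track A: exactly 10 minutes = 600 s; 24,000 × 600 × 4 × 1 = 57,600,000 bytes.
Track B: 8 minutes 53 seconds = 533 s; 8,000 × 533 × 2 × 6 = 51,168,000 bytes.
Track C: 26 minutes 12 seconds = 1,572 s; 32,000 × 1,572 × 2 × 2 = 201,216,000 bytes.
Track D: 88,200 × 182 × 4 × 4 = 256,838,400 bytes.
Track E: 3 h 49 min 59 s = 13,799 s; 44,100 × 13,799 × 4 × 6 = 14,604,861,600 bytes.
Track F: exactly 48 minutes = 2,880 s; 31,250 × 2,880 × 4 × 2 = 720,000,000 bytes.
Total = 15,891,684,000 bytes = 15.89 GB.

15.89 GB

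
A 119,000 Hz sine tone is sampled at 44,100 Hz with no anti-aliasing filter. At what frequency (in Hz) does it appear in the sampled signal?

13,300 Hz

Nyquist = 44,100/2 = 22,050 Hz; 119,000 Hz exceeds it.
Alias = |119,000 − 3×44,100| = |119,000 − 132,300| = 13,300 Hz.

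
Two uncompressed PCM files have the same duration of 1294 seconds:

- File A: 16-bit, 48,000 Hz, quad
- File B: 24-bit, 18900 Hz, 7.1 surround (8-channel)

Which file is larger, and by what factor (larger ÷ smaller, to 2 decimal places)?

File A: 48,000 × 2 × 4 = 384,000 bytes/s.
File B: 18,900 × 3 × 8 = 453,600 bytes/s.
File B is larger; ratio = 586,958,400 / 496,896,000 = 1.18.

File B, by a factor of 1.18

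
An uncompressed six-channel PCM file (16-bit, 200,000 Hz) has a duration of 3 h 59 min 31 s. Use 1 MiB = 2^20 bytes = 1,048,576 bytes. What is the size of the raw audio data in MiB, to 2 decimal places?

Duration = 3 h 59 min 31 s = 14,371 s.
Bytes = 200,000 samples/s × 14,371 s × 2 bytes/sample × 6 ch = 34,490,400,000 bytes.
34,490,400,000 / 1,048,576 = 32892.61 MiB.

32892.61 MiB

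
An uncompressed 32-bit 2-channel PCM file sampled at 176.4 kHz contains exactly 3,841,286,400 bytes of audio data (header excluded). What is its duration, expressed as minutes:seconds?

45:22

Byte rate = 176,400 × 4 × 2 = 1,411,200 bytes/s.
Duration = 3,841,286,400 / 1,411,200 = 2,722 s.
2,722 s = 45:22.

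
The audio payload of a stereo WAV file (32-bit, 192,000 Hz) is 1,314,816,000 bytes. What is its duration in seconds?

Byte rate = 192,000 × 4 × 2 = 1,536,000 bytes/s.
Duration = 1,314,816,000 / 1,536,000 = 856 s.

856 seconds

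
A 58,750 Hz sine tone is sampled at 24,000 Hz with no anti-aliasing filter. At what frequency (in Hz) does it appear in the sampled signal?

10,750 Hz

Nyquist = 24,000/2 = 12,000 Hz; 58,750 Hz exceeds it.
Alias = |58,750 − 2×24,000| = |58,750 − 48,000| = 10,750 Hz.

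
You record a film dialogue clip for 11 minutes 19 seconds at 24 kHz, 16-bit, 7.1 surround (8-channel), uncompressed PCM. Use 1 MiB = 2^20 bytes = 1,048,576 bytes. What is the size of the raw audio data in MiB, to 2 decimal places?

248.66 MiB

Duration = 11 minutes 19 seconds = 679 s.
Bytes = 24,000 samples/s × 679 s × 2 bytes/sample × 8 ch = 260,736,000 bytes.
260,736,000 / 1,048,576 = 248.66 MiB.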